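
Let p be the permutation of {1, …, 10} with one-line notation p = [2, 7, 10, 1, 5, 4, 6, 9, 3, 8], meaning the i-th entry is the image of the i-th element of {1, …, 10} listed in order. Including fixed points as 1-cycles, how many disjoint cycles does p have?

3

The cycle decomposition is (1 2 7 6 4)(3 10 8 9)(5), which has 3 cycles (counting 1-cycles).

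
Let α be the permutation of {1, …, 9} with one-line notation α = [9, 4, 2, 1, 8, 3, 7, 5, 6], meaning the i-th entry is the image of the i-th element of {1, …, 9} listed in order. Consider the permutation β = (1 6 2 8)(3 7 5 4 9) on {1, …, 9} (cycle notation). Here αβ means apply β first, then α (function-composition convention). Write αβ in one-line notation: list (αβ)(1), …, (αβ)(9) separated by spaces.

For each element, apply β then α: 1 → 6 → 3; 2 → 8 → 5; 3 → 7 → 7; 4 → 9 → 6; 5 → 4 → 1; 6 → 2 → 4; 7 → 5 → 8; 8 → 1 → 9; 9 → 3 → 2.
So αβ in one-line form is 3 5 7 6 1 4 8 9 2.

3 5 7 6 1 4 8 9 2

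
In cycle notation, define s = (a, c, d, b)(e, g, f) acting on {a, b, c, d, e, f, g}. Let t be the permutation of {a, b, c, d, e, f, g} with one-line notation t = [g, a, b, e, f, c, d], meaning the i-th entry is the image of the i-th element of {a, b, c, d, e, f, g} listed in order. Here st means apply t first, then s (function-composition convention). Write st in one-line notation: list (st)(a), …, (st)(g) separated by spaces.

f c a g e d b

For each element, apply t then s: a → g → f; b → a → c; c → b → a; d → e → g; e → f → e; f → c → d; g → d → b.
Collecting the images, st = [f c a g e d b].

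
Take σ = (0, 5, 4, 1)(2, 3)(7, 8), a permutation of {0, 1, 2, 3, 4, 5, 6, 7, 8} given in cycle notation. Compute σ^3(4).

4 lies in the 4-cycle (0, 5, 4, 1).
Stepping 3 places around the cycle: 4 → 1 → 0 → 5.

5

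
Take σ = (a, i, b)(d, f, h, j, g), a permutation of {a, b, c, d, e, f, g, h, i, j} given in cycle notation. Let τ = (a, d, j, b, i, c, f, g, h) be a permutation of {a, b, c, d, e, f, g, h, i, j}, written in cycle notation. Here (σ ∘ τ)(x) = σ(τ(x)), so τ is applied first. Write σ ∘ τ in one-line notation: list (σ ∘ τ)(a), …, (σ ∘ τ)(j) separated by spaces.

f b h g e d j i c a

(σ ∘ τ)(x) = σ(τ(x)). Computing each image: σ(τ(a)) = σ(d) = f, σ(τ(b)) = σ(i) = b, σ(τ(c)) = σ(f) = h, σ(τ(d)) = σ(j) = g, σ(τ(e)) = σ(e) = e, σ(τ(f)) = σ(g) = d, σ(τ(g)) = σ(h) = j, σ(τ(h)) = σ(a) = i, σ(τ(i)) = σ(c) = c, σ(τ(j)) = σ(b) = a.
Hence σ ∘ τ = [f b h g e d j i c a].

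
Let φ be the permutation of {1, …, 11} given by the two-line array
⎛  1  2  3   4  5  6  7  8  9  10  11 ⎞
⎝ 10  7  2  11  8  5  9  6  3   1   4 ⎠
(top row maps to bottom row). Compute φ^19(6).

Tracing 6 → 5 → … returns to 6 after 3 steps, so 6 lies in a 3-cycle (5, 8, 6).
Since the cycle has length 3, φ^19 acts on it the same as φ^1 (19 mod 3 = 1).
Stepping 1 place around the cycle: 6 → 5.

5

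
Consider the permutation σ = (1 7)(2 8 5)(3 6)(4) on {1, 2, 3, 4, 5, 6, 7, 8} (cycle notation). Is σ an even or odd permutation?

even

The cycle lengths are 3, 2, 2, 1.
A cycle of length ℓ contributes ℓ−1 transpositions, so σ is a product of 2 + 1 + 1 = 4 transpositions — even.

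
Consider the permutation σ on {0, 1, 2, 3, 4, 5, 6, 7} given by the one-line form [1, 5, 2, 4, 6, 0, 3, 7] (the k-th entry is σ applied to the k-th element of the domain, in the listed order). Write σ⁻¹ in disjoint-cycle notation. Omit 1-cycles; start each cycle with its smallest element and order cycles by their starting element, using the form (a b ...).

(0 5 1)(3 6 4)

The cycle decomposition of σ is (0 1 5)(3 4 6).
The inverse reverses every cycle; in canonical form, σ⁻¹ = (0 5 1)(3 6 4).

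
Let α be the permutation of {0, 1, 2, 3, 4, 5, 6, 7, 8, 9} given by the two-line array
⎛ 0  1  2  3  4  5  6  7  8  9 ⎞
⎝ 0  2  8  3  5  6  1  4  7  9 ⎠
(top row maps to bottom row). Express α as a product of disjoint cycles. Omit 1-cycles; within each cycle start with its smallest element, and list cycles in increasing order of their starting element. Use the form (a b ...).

Start at 1 and follow images: 1 → 2 → 8 → 7 → 4 → 5 → 6 → 1, giving the cycle (1 2 8 7 4 5 6).
Repeating from the next unused element and collecting all non-trivial cycles gives (1 2 8 7 4 5 6).

(1 2 8 7 4 5 6)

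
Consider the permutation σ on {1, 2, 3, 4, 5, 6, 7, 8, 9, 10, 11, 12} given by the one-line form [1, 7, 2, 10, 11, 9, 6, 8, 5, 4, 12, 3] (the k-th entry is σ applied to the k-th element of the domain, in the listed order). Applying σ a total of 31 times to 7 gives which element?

Tracing 7 → 6 → … returns to 7 after 8 steps, so 7 lies in an 8-cycle (2, 7, 6, 9, 5, 11, 12, 3).
Powers repeat with period 8 on this cycle, and 31 mod 8 = 7, so σ^31(7) = σ^7(7).
Advancing 7 steps from 7: 7 → 6 → 9 → 5 → 11 → 12 → 3 → 2.

2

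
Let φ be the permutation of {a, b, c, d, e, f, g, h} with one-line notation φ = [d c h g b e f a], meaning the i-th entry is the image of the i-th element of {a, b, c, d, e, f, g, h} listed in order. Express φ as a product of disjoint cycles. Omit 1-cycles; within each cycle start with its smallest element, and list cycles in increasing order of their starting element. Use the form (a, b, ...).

From a: a → d → g → f → e → b → c → h → a, closing the cycle (a, d, g, f, e, b, c, h).
Continuing from each remaining unvisited element yields (a, d, g, f, e, b, c, h).

(a, d, g, f, e, b, c, h)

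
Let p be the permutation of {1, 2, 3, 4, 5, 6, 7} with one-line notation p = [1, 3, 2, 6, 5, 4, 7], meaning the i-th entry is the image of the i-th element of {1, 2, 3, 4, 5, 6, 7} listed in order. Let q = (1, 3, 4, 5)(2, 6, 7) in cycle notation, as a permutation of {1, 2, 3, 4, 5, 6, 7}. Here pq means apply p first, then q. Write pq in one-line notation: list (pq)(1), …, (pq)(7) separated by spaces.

Chase each element through p then q: 1 → 1 → 3; 2 → 3 → 4; 3 → 2 → 6; 4 → 6 → 7; 5 → 5 → 1; 6 → 4 → 5; 7 → 7 → 2.
Collecting the images, pq = [3 4 6 7 1 5 2].

3 4 6 7 1 5 2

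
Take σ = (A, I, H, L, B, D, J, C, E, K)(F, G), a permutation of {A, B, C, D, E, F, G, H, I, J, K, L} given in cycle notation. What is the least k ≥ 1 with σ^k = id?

The cycle type of σ is (10, 2).
Since disjoint cycles commute, ord(σ) = lcm(10, 2) = 10.

10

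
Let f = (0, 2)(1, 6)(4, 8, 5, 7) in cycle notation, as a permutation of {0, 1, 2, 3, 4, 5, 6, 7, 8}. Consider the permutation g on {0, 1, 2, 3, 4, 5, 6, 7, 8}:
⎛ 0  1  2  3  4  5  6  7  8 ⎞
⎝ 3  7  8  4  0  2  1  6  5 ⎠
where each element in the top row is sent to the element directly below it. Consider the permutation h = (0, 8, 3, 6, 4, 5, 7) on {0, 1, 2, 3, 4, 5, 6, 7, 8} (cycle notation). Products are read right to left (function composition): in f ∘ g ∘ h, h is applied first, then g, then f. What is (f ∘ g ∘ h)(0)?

7

(f ∘ g ∘ h)(0) = f(g(h(0))). h(0) = 8, then g(8) = 5, then f(5) = 7, so the result is 7.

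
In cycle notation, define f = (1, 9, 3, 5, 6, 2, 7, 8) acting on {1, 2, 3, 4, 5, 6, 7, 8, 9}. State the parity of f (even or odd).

odd

The cycle lengths are 8, 1.
A cycle is odd iff its length is even; f has 1 even-length cycle, so sgn(f) = (−1)^1 and f is odd.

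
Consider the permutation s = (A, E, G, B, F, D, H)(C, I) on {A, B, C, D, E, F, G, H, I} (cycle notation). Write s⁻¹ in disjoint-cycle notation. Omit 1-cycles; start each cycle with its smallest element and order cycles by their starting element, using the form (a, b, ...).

If s sends a → b within a cycle, s⁻¹ sends b → a; equivalently, reverse each cycle.
Reversing each cycle of s and rotating so the smallest element leads gives (A, H, D, F, B, G, E)(C, I).

(A, H, D, F, B, G, E)(C, I)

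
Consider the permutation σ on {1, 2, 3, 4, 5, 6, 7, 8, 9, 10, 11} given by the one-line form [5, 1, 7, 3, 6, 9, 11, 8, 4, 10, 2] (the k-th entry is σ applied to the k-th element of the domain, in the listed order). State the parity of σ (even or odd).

even

In disjoint-cycle form the cycle lengths are 9, 1, 1.
A cycle of length ℓ contributes ℓ−1 transpositions, so σ is a product of 8 transpositions — even.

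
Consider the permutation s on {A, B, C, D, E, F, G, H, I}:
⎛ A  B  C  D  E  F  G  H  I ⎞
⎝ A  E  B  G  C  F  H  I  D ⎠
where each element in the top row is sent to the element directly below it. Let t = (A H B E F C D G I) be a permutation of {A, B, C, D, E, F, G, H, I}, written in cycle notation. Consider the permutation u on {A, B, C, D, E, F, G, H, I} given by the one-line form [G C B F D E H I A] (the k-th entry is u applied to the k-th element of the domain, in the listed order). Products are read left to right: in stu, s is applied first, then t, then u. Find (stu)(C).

Chase C: s(C) = B; t(B) = E; u(E) = D. Hence (stu)(C) = D.

D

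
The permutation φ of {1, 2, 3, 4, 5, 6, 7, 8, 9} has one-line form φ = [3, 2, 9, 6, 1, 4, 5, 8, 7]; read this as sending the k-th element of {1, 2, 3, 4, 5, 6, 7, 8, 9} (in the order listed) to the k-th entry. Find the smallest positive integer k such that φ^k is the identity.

The disjoint-cycle form of φ has cycle lengths 5, 2, 1, 1.
The order is lcm(5, 2) = 10.

10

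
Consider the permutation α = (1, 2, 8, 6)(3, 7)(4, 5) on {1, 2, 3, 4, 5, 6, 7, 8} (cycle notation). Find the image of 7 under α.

In the cycle (3, 7), 7 is followed by 3, so α(7) = 3.

3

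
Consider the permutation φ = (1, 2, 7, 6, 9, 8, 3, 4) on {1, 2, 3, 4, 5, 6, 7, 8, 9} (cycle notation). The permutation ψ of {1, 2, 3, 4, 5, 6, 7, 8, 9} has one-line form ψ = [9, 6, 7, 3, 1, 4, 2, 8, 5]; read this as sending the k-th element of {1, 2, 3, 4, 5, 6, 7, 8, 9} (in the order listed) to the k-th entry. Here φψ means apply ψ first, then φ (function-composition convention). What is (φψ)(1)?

8

First apply ψ: ψ(1) = 9, then φ(9) = 8. Thus (φψ)(1) = 8.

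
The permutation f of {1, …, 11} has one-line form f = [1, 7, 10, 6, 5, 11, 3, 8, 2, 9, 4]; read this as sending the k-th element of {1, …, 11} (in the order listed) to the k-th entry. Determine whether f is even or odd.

In disjoint-cycle form the cycle lengths are 5, 3, 1, 1, 1.
A cycle of length ℓ contributes ℓ−1 transpositions, so f is a product of 4 + 2 = 6 transpositions — even.

even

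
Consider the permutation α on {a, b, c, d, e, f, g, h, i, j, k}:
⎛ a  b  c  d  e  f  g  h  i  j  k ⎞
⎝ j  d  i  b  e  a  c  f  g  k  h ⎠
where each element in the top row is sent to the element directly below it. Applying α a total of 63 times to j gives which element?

f

Tracing j → k → … returns to j after 5 steps, so j lies in a 5-cycle (a, j, k, h, f).
Powers repeat with period 5 on this cycle, and 63 mod 5 = 3, so α^63(j) = α^3(j).
Advancing 3 steps from j: j → k → h → f.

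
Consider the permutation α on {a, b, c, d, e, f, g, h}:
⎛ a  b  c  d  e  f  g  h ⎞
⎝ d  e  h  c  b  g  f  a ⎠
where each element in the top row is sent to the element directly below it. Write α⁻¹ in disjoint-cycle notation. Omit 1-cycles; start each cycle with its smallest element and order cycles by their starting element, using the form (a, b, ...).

(a, h, c, d)(b, e)(f, g)

The cycle decomposition of α is (a, d, c, h)(b, e)(f, g).
Reversing each cycle (and rotating so the smallest element leads) gives α⁻¹ = (a, h, c, d)(b, e)(f, g).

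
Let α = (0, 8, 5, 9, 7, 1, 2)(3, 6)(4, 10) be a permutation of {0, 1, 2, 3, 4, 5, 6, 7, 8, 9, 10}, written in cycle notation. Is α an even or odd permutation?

The cycle lengths are 7, 2, 2.
A cycle is odd iff its length is even; α has 2 even-length cycles, so sgn(α) = (−1)^2 and α is even.

even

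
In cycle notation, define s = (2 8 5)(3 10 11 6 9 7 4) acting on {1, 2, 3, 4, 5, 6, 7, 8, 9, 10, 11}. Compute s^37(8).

8 lies in the 3-cycle (2 8 5).
Powers repeat with period 3 on this cycle, and 37 mod 3 = 1, so s^37(8) = s^1(8).
Stepping 1 place around the cycle: 8 → 5.

5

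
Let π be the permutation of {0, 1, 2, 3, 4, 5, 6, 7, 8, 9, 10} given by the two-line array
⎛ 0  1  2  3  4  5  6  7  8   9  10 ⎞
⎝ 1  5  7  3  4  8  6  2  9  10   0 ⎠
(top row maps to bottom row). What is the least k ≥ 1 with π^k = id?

Writing π as disjoint cycles, the cycle lengths are 6, 2, 1, 1, 1.
Since disjoint cycles commute, ord(π) = lcm(6, 2) = 6.

6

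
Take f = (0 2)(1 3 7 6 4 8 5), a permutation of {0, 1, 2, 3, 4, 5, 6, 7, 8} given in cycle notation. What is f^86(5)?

5 lies in the 7-cycle (1 3 7 6 4 8 5).
Powers repeat with period 7 on this cycle, and 86 mod 7 = 2, so f^86(5) = f^2(5).
Advancing 2 steps from 5: 5 → 1 → 3.

3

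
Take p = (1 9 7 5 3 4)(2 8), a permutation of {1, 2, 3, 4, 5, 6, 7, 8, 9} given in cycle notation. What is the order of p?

The disjoint cycles have lengths 6, 2, 1.
Since disjoint cycles commute, ord(p) = lcm(6, 2) = 6.

6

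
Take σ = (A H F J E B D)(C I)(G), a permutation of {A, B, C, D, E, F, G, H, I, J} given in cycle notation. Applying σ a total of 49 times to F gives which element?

F

F lies in the 7-cycle (A H F J E B D).
On a 7-cycle, σ^7 is the identity, so σ^49 = σ^0 there (49 ≡ 0 mod 7).
So σ^49(F) = F.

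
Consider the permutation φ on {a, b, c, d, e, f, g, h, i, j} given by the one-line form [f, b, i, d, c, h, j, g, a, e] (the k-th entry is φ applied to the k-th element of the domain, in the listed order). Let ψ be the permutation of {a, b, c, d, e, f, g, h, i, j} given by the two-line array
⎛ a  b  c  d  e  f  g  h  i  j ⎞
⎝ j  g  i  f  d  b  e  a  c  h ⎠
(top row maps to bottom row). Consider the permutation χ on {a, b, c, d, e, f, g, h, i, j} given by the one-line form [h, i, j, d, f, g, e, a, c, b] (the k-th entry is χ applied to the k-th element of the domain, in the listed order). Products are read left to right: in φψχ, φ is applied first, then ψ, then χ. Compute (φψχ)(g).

Apply the permutations in order: φ(g) = j, then ψ(j) = h, then χ(h) = a. So (φψχ)(g) = a.

a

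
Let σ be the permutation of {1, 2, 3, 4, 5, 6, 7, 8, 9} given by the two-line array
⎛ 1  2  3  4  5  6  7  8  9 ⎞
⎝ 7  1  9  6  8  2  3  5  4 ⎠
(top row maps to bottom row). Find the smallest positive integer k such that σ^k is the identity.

14

Writing σ as disjoint cycles, the cycle lengths are 7, 2.
The order of σ is the least common multiple of its cycle lengths: lcm(7, 2) = 14.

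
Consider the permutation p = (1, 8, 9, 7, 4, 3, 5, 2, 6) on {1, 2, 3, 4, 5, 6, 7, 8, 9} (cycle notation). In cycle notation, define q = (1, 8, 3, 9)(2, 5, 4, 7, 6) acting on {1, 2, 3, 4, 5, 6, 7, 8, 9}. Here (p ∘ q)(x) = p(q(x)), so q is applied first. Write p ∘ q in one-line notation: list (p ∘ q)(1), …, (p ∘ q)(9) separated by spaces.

For each element, apply q then p: 1 → 8 → 9; 2 → 5 → 2; 3 → 9 → 7; 4 → 7 → 4; 5 → 4 → 3; 6 → 2 → 6; 7 → 6 → 1; 8 → 3 → 5; 9 → 1 → 8.
So p ∘ q in one-line form is 9 2 7 4 3 6 1 5 8.

9 2 7 4 3 6 1 5 8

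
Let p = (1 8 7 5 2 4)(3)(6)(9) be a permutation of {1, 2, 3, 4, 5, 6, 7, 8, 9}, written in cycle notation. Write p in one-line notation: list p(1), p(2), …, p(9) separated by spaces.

8 4 3 1 2 6 5 7 9

Each element maps to the next entry in its cycle (wrapping to the front): 1↦8, 2↦4, 3↦3, 4↦1, 5↦2, 6↦6, 7↦5, 8↦7, 9↦9.
So the one-line form is 8 4 3 1 2 6 5 7 9.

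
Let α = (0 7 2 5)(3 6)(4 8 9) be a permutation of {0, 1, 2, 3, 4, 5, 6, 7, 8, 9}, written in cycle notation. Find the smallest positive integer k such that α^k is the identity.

12

The cycle type of α is (4, 3, 2, 1).
Since disjoint cycles commute, ord(α) = lcm(4, 3, 2) = 12.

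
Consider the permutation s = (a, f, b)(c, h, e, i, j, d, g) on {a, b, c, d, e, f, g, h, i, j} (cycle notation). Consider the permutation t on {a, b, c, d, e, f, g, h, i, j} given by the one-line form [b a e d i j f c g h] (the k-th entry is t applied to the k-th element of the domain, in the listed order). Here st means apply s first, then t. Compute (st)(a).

j

(st)(a) = t(s(a)). s(a) = f, then t(f) = j. So (st)(a) = j.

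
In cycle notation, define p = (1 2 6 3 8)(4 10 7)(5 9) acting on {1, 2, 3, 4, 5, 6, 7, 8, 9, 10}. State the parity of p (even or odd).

The cycle lengths are 5, 3, 2.
A cycle of length ℓ contributes ℓ−1 transpositions, so p is a product of 4 + 2 + 1 = 7 transpositions — odd.

odd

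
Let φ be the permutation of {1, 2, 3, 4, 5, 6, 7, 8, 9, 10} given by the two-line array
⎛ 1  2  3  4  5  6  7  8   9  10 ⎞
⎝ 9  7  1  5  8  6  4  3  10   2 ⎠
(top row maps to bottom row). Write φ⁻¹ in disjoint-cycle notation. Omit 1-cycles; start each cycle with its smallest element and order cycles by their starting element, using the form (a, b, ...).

(1, 3, 8, 5, 4, 7, 2, 10, 9)

The cycle decomposition of φ is (1, 9, 10, 2, 7, 4, 5, 8, 3).
Reversing each cycle (and rotating so the smallest element leads) gives φ⁻¹ = (1, 3, 8, 5, 4, 7, 2, 10, 9).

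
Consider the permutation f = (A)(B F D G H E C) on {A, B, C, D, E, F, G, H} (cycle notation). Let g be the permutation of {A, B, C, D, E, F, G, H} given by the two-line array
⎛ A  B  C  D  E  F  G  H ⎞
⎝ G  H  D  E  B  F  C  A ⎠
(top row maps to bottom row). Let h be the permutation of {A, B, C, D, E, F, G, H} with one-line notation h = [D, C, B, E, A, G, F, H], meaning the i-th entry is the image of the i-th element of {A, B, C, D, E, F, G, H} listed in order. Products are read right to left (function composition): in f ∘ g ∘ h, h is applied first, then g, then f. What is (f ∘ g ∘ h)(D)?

Apply the permutations in order: h(D) = E, then g(E) = B, then f(B) = F. So (f ∘ g ∘ h)(D) = F.

F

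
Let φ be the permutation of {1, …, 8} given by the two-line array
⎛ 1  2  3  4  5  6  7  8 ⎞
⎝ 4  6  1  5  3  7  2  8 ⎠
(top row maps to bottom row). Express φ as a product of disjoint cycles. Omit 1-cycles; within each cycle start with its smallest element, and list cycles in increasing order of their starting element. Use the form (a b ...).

(1 4 5 3)(2 6 7)

From 1: 1 → 4 → 5 → 3 → 1, closing the cycle (1 4 5 3).
Continuing from each remaining unvisited element yields (1 4 5 3)(2 6 7).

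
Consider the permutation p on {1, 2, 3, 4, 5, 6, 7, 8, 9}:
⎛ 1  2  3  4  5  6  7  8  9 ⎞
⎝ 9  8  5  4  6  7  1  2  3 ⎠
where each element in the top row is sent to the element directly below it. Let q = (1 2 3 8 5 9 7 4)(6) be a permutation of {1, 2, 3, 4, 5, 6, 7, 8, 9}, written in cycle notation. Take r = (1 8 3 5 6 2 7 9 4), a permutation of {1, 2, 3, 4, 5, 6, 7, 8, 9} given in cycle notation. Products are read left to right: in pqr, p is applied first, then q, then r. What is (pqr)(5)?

2

Apply the permutations in order: p(5) = 6, then q(6) = 6, then r(6) = 2. So (pqr)(5) = 2.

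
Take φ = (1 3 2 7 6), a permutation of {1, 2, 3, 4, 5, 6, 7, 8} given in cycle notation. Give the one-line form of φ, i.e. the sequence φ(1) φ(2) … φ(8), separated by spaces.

3 7 2 4 5 1 6 8

Each element maps to the next entry in its cycle (wrapping to the front): 1↦3, 2↦7, 3↦2, 4↦4, 5↦5, 6↦1, 7↦6, 8↦8.
Listing these in domain order gives 3 7 2 4 5 1 6 8.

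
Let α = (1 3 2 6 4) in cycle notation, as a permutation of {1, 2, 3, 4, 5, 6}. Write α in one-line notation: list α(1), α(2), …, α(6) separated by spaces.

3 6 2 1 5 4

Reading each image from the cycles: 1↦3, 2↦6, 3↦2, 4↦1, 5↦5, 6↦4.
Listing these in domain order gives 3 6 2 1 5 4.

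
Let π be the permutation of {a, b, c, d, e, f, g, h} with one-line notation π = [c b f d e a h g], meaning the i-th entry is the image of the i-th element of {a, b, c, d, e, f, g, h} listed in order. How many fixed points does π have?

The fixed points (elements with π(x) = x) are {b, d, e}, so there are 3.

3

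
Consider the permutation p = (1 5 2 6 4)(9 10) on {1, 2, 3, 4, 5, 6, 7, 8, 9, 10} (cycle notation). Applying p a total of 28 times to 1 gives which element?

6

1 lies in the 5-cycle (1 5 2 6 4).
Powers repeat with period 5 on this cycle, and 28 mod 5 = 3, so p^28(1) = p^3(1).
Stepping 3 places around the cycle: 1 → 5 → 2 → 6.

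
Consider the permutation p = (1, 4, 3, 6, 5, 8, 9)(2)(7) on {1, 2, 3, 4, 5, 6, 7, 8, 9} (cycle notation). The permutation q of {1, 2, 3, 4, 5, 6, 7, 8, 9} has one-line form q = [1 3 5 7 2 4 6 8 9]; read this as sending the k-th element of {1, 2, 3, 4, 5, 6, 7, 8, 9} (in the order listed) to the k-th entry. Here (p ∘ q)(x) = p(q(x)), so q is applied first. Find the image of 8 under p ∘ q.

9

q(8) = 8, then p(8) = 9; composing gives (p ∘ q)(8) = 9.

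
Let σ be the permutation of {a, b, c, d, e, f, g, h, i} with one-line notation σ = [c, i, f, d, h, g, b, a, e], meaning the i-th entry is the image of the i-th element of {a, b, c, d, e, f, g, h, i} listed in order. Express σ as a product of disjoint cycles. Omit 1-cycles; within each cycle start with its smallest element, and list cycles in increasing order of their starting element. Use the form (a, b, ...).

Start at a and follow images: a → c → f → g → b → i → e → h → a, giving the cycle (a, c, f, g, b, i, e, h).
Continuing from each remaining unvisited element yields (a, c, f, g, b, i, e, h).

(a, c, f, g, b, i, e, h)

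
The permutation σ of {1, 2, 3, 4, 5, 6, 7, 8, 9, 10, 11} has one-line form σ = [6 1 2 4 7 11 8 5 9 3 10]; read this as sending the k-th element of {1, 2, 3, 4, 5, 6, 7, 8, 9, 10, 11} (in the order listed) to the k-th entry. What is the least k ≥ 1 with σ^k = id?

6

Writing σ as disjoint cycles, the cycle lengths are 6, 3, 1, 1.
The order of σ is the least common multiple of its cycle lengths: lcm(6, 3) = 6.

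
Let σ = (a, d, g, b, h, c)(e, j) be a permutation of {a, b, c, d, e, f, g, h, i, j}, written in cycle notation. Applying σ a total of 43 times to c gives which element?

c lies in the 6-cycle (a, d, g, b, h, c).
On a 6-cycle, σ^6 is the identity, so σ^43 = σ^1 there (43 ≡ 1 mod 6).
Advancing 1 step from c: c → a.

a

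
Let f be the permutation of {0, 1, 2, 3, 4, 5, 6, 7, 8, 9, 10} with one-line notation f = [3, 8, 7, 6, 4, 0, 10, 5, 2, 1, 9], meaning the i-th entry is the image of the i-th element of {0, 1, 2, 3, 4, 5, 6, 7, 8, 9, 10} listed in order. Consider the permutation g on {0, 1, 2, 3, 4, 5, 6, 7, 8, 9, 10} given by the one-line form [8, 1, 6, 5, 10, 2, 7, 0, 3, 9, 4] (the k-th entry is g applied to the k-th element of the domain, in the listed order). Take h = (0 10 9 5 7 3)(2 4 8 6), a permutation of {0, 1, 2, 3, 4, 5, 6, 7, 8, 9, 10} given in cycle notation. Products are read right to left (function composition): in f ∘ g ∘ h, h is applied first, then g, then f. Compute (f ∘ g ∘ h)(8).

5

Chase 8: h(8) = 6; g(6) = 7; f(7) = 5. Hence (f ∘ g ∘ h)(8) = 5.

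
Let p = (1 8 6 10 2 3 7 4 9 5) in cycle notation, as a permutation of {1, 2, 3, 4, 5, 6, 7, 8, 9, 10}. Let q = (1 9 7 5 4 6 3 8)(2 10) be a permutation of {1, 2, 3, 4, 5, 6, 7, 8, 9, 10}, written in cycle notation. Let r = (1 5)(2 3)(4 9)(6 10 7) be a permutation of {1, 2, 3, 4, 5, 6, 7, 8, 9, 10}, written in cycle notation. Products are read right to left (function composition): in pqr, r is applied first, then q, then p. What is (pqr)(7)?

7

Chase 7: r(7) = 6; q(6) = 3; p(3) = 7. Hence (pqr)(7) = 7.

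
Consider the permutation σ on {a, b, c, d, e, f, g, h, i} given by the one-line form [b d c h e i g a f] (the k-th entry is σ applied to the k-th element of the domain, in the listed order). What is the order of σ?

Decomposing into disjoint cycles gives cycle lengths 4, 2, 1, 1, 1.
The order is lcm(4, 2) = 4.

4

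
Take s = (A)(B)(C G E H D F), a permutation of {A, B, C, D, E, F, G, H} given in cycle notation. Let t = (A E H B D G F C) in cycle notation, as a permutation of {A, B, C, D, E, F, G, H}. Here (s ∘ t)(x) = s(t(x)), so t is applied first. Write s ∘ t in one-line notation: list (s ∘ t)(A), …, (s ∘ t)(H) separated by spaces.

For each element, apply t then s: A → E → H; B → D → F; C → A → A; D → G → E; E → H → D; F → C → G; G → F → C; H → B → B.
So s ∘ t in one-line form is H F A E D G C B.

H F A E D G C B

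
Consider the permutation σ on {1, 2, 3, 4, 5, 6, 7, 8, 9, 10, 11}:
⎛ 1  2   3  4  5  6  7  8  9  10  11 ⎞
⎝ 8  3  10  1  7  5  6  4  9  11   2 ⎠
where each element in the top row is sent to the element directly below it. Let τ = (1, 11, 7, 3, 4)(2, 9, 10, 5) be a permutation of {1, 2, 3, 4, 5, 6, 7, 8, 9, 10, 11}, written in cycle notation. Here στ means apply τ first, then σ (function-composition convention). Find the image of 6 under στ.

(στ)(6) = σ(τ(6)). τ(6) = 6, then σ(6) = 5. So (στ)(6) = 5.

5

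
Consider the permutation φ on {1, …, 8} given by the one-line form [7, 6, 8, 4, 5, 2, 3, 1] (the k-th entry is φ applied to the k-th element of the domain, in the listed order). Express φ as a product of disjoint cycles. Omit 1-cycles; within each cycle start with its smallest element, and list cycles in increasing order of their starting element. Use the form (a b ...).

Start at 1 and follow images: 1 → 7 → 3 → 8 → 1, giving the cycle (1 7 3 8).
Repeating from the next unused element and collecting all non-trivial cycles gives (1 7 3 8)(2 6).

(1 7 3 8)(2 6)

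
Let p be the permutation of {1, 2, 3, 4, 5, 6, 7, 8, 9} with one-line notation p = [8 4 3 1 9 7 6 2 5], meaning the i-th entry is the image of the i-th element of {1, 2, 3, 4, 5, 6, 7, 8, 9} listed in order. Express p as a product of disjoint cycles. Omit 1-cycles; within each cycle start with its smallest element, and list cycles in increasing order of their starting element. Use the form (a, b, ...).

(1, 8, 2, 4)(5, 9)(6, 7)

Iterating p from 1 gives 1 → 8 → 2 → 4 → 1; that is the 4-cycle (1, 8, 2, 4).
Repeating from the next unused element and collecting all non-trivial cycles gives (1, 8, 2, 4)(5, 9)(6, 7).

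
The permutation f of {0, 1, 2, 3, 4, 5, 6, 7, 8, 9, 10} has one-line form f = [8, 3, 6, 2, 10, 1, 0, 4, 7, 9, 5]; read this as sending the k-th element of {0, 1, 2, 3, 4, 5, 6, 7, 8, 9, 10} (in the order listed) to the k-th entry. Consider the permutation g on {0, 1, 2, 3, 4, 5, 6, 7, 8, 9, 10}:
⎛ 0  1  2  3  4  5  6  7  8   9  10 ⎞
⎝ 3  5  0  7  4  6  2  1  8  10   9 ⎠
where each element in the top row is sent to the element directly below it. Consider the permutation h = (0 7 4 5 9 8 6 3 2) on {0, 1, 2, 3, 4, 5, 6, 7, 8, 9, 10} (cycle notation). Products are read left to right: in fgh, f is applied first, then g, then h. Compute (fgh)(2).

0

Apply the permutations in order: f(2) = 6, then g(6) = 2, then h(2) = 0. So (fgh)(2) = 0.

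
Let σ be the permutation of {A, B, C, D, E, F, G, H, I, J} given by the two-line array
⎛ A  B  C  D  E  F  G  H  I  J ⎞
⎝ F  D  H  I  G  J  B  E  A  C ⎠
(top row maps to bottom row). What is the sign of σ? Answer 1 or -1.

-1

In disjoint-cycle form the cycle lengths are 10.
A cycle is odd iff its length is even; σ has 1 even-length cycle, so sgn(σ) = (−1)^1 and σ is odd.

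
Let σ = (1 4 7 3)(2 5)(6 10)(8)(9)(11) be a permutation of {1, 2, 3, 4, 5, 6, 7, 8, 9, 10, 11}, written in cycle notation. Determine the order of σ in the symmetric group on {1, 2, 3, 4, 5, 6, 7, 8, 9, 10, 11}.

4

The disjoint cycles have lengths 4, 2, 2, 1, 1, 1.
The order of σ is the least common multiple of its cycle lengths: lcm(4, 2, 2) = 4.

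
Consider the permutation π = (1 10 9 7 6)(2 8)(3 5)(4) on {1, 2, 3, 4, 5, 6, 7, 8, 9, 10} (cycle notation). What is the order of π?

The disjoint cycles have lengths 5, 2, 2, 1.
The order is lcm(5, 2, 2) = 10.

10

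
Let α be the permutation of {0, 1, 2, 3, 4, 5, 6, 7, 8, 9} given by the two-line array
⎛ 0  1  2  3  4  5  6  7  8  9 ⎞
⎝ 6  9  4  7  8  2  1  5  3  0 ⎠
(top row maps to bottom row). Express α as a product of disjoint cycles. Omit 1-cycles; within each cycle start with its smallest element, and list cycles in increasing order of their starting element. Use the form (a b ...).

(0 6 1 9)(2 4 8 3 7 5)

From 0: 0 → 6 → 1 → 9 → 0, closing the cycle (0 6 1 9).
Continuing from each remaining unvisited element yields (0 6 1 9)(2 4 8 3 7 5).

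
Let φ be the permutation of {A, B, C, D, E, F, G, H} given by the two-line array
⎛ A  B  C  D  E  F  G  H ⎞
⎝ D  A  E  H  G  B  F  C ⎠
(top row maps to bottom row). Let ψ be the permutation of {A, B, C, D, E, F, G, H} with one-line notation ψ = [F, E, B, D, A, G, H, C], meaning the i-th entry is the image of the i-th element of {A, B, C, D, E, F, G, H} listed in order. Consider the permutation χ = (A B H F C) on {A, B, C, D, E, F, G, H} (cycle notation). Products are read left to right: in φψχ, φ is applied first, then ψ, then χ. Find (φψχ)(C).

B

Chase C: φ(C) = E; ψ(E) = A; χ(A) = B. Hence (φψχ)(C) = B.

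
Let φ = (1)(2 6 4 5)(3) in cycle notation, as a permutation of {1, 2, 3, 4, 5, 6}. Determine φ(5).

2

Within (2 6 4 5), 5 ↦ 2.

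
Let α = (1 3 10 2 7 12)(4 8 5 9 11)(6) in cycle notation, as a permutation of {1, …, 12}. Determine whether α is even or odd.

odd

The cycle lengths are 6, 5, 1.
A cycle of length ℓ contributes ℓ−1 transpositions, so α is a product of 5 + 4 = 9 transpositions — odd.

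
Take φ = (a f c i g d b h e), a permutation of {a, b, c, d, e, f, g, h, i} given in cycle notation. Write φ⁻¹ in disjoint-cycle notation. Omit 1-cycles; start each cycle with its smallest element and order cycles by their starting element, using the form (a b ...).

If φ sends a → b within a cycle, φ⁻¹ sends b → a; equivalently, reverse each cycle.
After reversing and putting each cycle's least element first, φ⁻¹ = (a e h b d g i c f).

(a e h b d g i c f)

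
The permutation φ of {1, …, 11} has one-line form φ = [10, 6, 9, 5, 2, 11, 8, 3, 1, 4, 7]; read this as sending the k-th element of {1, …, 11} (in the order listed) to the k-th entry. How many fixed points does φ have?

No element satisfies φ(x) = x, so there are 0 fixed points.

0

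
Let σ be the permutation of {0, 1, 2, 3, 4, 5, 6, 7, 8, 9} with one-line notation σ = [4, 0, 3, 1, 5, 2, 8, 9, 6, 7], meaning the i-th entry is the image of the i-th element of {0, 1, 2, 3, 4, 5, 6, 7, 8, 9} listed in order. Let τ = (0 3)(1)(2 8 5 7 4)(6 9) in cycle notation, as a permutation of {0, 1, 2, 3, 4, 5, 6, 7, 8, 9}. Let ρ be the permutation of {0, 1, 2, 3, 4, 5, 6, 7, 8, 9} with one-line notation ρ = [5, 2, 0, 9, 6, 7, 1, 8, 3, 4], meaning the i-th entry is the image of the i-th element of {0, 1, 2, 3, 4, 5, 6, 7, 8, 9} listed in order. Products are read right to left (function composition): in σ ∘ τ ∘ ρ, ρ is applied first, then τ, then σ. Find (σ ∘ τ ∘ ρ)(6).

0

(σ ∘ τ ∘ ρ)(6) = σ(τ(ρ(6))). ρ(6) = 1, then τ(1) = 1, then σ(1) = 0, so the result is 0.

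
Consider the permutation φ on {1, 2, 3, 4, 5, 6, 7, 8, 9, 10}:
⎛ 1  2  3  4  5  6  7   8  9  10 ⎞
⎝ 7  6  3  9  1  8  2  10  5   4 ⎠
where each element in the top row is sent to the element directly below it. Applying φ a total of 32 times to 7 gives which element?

4

Tracing 7 → 2 → … returns to 7 after 9 steps, so 7 lies in a 9-cycle (1 7 2 6 8 10 4 9 5).
Powers repeat with period 9 on this cycle, and 32 mod 9 = 5, so φ^32(7) = φ^5(7).
Stepping 5 places around the cycle: 7 → 2 → 6 → 8 → 10 → 4.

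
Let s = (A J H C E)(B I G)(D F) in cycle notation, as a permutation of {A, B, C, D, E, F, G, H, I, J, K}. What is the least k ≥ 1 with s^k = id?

The cycle type of s is (5, 3, 2, 1).
Since disjoint cycles commute, ord(s) = lcm(5, 3, 2) = 30.

30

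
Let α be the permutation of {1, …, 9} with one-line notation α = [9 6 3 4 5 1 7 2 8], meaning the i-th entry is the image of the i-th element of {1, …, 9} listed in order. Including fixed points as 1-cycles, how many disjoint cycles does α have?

The cycle decomposition is (1 9 8 2 6)(3)(4)(5)(7), which has 5 cycles (counting 1-cycles).

5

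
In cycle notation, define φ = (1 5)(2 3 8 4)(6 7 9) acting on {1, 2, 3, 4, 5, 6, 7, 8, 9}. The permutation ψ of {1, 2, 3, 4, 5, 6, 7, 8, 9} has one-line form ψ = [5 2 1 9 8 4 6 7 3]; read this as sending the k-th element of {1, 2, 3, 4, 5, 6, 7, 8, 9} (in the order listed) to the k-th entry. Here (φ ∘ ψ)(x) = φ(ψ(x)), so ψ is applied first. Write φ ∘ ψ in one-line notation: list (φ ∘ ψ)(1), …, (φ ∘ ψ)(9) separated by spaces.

For each element, apply ψ then φ: 1 → 5 → 1; 2 → 2 → 3; 3 → 1 → 5; 4 → 9 → 6; 5 → 8 → 4; 6 → 4 → 2; 7 → 6 → 7; 8 → 7 → 9; 9 → 3 → 8.
So φ ∘ ψ in one-line form is 1 3 5 6 4 2 7 9 8.

1 3 5 6 4 2 7 9 8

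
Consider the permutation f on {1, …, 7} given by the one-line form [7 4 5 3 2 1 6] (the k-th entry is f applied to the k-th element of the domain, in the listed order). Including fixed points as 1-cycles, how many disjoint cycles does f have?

2

The cycle decomposition is (1 7 6)(2 4 3 5), which has 2 cycles (counting 1-cycles).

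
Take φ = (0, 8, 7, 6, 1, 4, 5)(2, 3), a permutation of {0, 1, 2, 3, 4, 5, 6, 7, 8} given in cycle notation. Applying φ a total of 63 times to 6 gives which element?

6

6 lies in the 7-cycle (0, 8, 7, 6, 1, 4, 5).
On a 7-cycle, φ^7 is the identity, so φ^63 = φ^0 there (63 ≡ 0 mod 7).
So φ^63(6) = 6.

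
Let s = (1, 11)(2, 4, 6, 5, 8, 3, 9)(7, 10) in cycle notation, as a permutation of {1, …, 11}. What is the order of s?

The disjoint cycles have lengths 7, 2, 2.
The order is lcm(7, 2, 2) = 14.

14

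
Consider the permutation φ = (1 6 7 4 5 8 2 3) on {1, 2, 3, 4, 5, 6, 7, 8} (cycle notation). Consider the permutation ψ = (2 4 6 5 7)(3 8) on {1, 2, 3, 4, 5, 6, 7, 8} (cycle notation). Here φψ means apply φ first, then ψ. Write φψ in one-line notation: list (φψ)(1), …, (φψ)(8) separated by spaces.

5 8 1 7 3 2 6 4

Chase each element through φ then ψ: 1 → 6 → 5; 2 → 3 → 8; 3 → 1 → 1; 4 → 5 → 7; 5 → 8 → 3; 6 → 7 → 2; 7 → 4 → 6; 8 → 2 → 4.
Collecting the images, φψ = [5 8 1 7 3 2 6 4].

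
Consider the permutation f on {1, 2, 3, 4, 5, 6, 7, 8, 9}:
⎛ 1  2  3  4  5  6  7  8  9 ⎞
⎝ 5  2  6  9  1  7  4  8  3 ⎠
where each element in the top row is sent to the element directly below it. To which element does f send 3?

6

The entry below 3 in the array is 6, so f(3) = 6.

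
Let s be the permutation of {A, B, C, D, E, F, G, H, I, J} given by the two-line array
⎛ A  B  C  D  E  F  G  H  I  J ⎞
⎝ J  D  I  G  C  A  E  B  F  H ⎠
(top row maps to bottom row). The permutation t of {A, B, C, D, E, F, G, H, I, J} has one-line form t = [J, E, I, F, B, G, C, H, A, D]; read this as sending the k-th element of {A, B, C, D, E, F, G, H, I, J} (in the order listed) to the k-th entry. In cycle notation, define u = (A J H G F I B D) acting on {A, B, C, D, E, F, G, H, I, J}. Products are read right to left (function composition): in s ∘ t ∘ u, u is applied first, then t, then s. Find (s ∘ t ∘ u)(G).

(s ∘ t ∘ u)(G) = s(t(u(G))). u(G) = F, then t(F) = G, then s(G) = E, so the result is E.

E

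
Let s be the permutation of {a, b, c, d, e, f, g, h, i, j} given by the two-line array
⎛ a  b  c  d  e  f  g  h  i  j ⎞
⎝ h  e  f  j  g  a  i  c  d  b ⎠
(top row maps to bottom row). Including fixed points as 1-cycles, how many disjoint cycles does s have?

The cycle decomposition is (a h c f)(b e g i d j), which has 2 cycles (counting 1-cycles).

2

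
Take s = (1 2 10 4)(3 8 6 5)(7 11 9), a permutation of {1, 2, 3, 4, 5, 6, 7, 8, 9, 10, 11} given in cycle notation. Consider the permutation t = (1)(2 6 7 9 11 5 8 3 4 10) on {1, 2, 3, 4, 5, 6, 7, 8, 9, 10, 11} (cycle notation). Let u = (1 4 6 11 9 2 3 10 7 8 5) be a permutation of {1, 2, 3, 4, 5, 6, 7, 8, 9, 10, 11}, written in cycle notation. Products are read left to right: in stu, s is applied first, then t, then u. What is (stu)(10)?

7

Apply the permutations in order: s(10) = 4, then t(4) = 10, then u(10) = 7. So (stu)(10) = 7.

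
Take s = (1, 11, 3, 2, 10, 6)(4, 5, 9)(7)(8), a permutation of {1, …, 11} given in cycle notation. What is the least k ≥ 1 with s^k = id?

6

The disjoint cycles have lengths 6, 3, 1, 1.
The order of s is the least common multiple of its cycle lengths: lcm(6, 3) = 6.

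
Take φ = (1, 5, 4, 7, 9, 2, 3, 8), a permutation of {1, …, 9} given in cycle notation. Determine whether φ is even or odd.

The cycle lengths are 8, 1.
A cycle of length ℓ contributes ℓ−1 transpositions, so φ is a product of 7 transpositions — odd.

odd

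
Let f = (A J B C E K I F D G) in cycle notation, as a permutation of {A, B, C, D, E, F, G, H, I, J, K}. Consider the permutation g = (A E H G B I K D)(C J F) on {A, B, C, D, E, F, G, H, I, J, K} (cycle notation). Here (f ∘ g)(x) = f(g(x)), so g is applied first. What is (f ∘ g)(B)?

(f ∘ g)(B) = f(g(B)). g(B) = I, then f(I) = F. So (f ∘ g)(B) = F.

F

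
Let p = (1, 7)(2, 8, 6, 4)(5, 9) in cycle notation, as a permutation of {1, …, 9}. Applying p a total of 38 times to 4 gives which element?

8

4 lies in the 4-cycle (2, 8, 6, 4).
Since the cycle has length 4, p^38 acts on it the same as p^2 (38 mod 4 = 2).
Advancing 2 steps from 4: 4 → 2 → 8.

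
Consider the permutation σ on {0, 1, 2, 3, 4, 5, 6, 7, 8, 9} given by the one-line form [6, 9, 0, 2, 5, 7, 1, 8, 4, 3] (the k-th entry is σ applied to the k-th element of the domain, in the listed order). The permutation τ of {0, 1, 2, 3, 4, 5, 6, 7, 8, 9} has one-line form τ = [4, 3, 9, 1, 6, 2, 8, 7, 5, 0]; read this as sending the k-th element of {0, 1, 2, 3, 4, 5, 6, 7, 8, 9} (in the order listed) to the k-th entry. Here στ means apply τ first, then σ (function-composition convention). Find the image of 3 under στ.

9

First apply τ: τ(3) = 1, then σ(1) = 9. Thus (στ)(3) = 9.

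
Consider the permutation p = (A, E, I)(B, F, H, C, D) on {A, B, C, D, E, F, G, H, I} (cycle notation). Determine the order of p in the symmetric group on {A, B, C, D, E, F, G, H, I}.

The disjoint cycles have lengths 5, 3, 1.
Since disjoint cycles commute, ord(p) = lcm(5, 3) = 15.

15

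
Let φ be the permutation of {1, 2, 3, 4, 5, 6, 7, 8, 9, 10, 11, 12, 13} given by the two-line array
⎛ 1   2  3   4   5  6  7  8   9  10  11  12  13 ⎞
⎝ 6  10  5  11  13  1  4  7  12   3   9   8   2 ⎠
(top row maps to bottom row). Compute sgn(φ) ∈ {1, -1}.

In disjoint-cycle form the cycle lengths are 6, 5, 2.
A cycle of length ℓ contributes ℓ−1 transpositions, so φ is a product of 5 + 4 + 1 = 10 transpositions — even.

1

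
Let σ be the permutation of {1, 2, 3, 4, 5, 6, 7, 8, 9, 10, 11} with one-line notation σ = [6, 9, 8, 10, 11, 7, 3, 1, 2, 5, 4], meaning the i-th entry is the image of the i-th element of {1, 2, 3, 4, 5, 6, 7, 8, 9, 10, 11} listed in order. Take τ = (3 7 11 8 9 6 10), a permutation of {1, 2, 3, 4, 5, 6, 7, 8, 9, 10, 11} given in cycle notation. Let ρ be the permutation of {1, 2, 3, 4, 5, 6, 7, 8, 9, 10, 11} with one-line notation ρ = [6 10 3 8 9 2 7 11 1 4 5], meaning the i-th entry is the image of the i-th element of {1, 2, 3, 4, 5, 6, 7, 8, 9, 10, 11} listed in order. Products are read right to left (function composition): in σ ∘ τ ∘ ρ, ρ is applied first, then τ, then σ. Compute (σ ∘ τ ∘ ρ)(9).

Apply the permutations in order: ρ(9) = 1, then τ(1) = 1, then σ(1) = 6. So (σ ∘ τ ∘ ρ)(9) = 6.

6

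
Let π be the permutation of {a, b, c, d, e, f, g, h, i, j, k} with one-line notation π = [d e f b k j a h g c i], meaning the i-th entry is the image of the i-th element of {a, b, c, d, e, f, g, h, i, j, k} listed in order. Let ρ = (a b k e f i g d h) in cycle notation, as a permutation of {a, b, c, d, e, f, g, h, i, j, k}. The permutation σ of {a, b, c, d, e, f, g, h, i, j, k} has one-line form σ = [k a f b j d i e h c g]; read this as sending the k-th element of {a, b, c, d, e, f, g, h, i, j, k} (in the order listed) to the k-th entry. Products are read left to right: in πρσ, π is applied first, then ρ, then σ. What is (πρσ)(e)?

j

Chase e: π(e) = k; ρ(k) = e; σ(e) = j. Hence (πρσ)(e) = j.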